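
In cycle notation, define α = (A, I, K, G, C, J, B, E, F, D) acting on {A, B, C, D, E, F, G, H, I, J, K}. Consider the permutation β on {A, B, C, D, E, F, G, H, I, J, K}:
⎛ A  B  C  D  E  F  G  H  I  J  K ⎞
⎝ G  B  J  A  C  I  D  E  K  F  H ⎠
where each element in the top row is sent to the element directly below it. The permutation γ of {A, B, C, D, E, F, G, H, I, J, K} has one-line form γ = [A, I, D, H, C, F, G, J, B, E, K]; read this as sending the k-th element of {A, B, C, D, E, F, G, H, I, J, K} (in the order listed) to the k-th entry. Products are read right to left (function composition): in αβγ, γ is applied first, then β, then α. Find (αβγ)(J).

Chase J: γ(J) = E; β(E) = C; α(C) = J. Hence (αβγ)(J) = J.

J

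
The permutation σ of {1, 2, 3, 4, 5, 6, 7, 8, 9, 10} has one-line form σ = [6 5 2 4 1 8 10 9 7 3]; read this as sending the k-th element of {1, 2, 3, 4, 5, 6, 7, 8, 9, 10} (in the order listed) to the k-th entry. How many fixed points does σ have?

1

The fixed points (elements with σ(x) = x) are {4}, so there is 1.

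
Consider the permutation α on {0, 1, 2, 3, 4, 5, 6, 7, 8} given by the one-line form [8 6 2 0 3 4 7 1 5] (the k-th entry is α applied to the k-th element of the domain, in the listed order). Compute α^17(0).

Tracing 0 → 8 → … returns to 0 after 5 steps, so 0 lies in a 5-cycle (0 8 5 4 3).
Since the cycle has length 5, α^17 acts on it the same as α^2 (17 mod 5 = 2).
Advancing 2 steps from 0: 0 → 8 → 5.

5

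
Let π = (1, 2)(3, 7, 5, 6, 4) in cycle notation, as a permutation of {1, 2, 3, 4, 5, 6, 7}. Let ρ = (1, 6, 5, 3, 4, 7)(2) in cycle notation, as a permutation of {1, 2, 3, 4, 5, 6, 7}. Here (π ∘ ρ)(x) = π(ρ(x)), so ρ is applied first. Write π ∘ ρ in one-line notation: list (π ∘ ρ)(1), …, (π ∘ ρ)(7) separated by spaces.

4 1 3 5 7 6 2

(π ∘ ρ)(x) = π(ρ(x)). Computing each image: π(ρ(1)) = π(6) = 4, π(ρ(2)) = π(2) = 1, π(ρ(3)) = π(4) = 3, π(ρ(4)) = π(7) = 5, π(ρ(5)) = π(3) = 7, π(ρ(6)) = π(5) = 6, π(ρ(7)) = π(1) = 2.
Hence π ∘ ρ = [4 1 3 5 7 6 2].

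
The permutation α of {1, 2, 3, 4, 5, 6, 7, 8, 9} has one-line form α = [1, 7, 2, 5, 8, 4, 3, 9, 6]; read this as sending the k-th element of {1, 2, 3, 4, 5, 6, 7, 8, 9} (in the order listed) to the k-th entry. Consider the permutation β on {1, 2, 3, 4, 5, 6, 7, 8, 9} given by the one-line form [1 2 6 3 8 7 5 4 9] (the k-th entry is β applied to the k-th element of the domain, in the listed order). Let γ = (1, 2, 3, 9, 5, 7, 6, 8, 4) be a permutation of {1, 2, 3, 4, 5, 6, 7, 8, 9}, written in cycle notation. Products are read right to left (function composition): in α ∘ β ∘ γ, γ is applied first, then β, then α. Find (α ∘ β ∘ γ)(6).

5

Chase 6: γ(6) = 8; β(8) = 4; α(4) = 5. Hence (α ∘ β ∘ γ)(6) = 5.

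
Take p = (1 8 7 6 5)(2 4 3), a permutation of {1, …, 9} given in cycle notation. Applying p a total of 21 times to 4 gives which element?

4 lies in the 3-cycle (2 4 3).
Since the cycle has length 3, p^21 acts on it the same as p^0 (21 mod 3 = 0).
So p^21(4) = 4.

4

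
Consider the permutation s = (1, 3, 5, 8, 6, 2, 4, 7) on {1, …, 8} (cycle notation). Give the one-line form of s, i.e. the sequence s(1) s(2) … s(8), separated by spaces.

Each element maps to the next entry in its cycle (wrapping to the front): 1↦3, 2↦4, 3↦5, 4↦7, 5↦8, 6↦2, 7↦1, 8↦6.
So the one-line form is 3 4 5 7 8 2 1 6.

3 4 5 7 8 2 1 6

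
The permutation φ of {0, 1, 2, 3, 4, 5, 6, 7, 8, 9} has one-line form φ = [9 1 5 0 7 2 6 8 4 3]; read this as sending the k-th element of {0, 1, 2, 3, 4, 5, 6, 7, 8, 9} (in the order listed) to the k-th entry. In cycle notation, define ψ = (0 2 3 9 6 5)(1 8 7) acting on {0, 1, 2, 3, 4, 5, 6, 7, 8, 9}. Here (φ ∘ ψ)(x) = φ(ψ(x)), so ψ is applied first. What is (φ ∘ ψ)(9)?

6

(φ ∘ ψ)(9) = φ(ψ(9)). ψ(9) = 6, then φ(6) = 6. So (φ ∘ ψ)(9) = 6.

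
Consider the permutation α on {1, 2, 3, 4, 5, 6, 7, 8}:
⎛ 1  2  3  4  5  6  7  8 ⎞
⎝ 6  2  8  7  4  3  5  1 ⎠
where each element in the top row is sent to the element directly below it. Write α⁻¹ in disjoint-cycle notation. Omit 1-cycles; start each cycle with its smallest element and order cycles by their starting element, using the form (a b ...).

The cycle decomposition of α is (1 6 3 8)(4 7 5).
Reversing each cycle (and rotating so the smallest element leads) gives α⁻¹ = (1 8 3 6)(4 5 7).

(1 8 3 6)(4 5 7)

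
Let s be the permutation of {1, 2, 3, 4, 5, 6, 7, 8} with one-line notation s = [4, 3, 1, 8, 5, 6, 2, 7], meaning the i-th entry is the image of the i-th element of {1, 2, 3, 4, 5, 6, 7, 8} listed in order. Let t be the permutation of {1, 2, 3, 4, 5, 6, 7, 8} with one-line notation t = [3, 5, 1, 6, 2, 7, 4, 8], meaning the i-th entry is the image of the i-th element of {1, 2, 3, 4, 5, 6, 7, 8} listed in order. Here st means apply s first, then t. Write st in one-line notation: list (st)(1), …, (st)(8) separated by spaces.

(st)(x) = t(s(x)). Computing each image: t(s(1)) = t(4) = 6, t(s(2)) = t(3) = 1, t(s(3)) = t(1) = 3, t(s(4)) = t(8) = 8, t(s(5)) = t(5) = 2, t(s(6)) = t(6) = 7, t(s(7)) = t(2) = 5, t(s(8)) = t(7) = 4.
Hence st = [6 1 3 8 2 7 5 4].

6 1 3 8 2 7 5 4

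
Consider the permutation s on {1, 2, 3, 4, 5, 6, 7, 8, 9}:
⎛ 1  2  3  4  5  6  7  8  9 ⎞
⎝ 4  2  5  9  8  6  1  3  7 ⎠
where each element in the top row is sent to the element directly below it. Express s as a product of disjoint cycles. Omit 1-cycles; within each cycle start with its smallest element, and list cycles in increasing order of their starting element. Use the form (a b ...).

Start at 1 and follow images: 1 → 4 → 9 → 7 → 1, giving the cycle (1 4 9 7).
Continuing from each remaining unvisited element yields (1 4 9 7)(3 5 8).

(1 4 9 7)(3 5 8)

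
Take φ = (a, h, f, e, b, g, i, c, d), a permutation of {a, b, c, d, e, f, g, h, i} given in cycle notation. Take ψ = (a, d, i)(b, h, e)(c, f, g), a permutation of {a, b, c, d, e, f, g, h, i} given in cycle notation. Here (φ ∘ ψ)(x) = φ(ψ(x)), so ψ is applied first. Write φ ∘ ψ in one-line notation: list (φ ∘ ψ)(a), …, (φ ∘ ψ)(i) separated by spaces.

a f e c g i d b h

For each element, apply ψ then φ: a → d → a; b → h → f; c → f → e; d → i → c; e → b → g; f → g → i; g → c → d; h → e → b; i → a → h.
Collecting the images, φ ∘ ψ = [a f e c g i d b h].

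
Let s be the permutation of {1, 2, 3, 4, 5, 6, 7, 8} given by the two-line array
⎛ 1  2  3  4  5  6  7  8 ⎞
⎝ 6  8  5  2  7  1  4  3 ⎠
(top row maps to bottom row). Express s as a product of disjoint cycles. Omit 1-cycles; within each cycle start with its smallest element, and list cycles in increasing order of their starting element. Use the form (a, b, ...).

(1, 6)(2, 8, 3, 5, 7, 4)

From 1: 1 → 6 → 1, closing the cycle (1, 6).
Continuing from each remaining unvisited element yields (1, 6)(2, 8, 3, 5, 7, 4).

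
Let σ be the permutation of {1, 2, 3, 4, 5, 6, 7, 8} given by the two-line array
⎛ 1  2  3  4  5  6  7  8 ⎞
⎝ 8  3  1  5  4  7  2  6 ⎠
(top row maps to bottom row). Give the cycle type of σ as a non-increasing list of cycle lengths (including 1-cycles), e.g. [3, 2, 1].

The disjoint cycles are (1, 8, 6, 7, 2, 3)(4, 5), with lengths 6, 2 in non-increasing order.

[6, 2]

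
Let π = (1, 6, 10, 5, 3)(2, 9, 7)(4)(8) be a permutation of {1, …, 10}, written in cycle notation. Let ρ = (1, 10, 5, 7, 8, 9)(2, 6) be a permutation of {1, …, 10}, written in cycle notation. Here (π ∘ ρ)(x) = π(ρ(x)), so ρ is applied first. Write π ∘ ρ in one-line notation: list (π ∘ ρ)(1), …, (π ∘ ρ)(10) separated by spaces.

(π ∘ ρ)(x) = π(ρ(x)). Computing each image: π(ρ(1)) = π(10) = 5, π(ρ(2)) = π(6) = 10, π(ρ(3)) = π(3) = 1, π(ρ(4)) = π(4) = 4, π(ρ(5)) = π(7) = 2, π(ρ(6)) = π(2) = 9, π(ρ(7)) = π(8) = 8, π(ρ(8)) = π(9) = 7, π(ρ(9)) = π(1) = 6, π(ρ(10)) = π(5) = 3.
Hence π ∘ ρ = [5 10 1 4 2 9 8 7 6 3].

5 10 1 4 2 9 8 7 6 3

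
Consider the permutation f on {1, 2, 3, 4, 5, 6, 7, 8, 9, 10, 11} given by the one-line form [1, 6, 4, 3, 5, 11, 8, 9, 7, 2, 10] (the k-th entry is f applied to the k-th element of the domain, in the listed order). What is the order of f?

Decomposing into disjoint cycles gives cycle lengths 4, 3, 2, 1, 1.
The order is lcm(4, 3, 2) = 12.

12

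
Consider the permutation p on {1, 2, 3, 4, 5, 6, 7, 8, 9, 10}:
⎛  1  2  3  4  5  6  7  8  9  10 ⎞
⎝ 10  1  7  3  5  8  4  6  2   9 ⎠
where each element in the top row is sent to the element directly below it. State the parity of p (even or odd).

In disjoint-cycle form the cycle lengths are 4, 3, 2, 1.
A cycle of length ℓ contributes ℓ−1 transpositions, so p is a product of 3 + 2 + 1 = 6 transpositions — even.

even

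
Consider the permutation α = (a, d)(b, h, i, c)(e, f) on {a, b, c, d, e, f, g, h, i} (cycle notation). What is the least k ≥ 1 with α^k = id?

The cycle type of α is (4, 2, 2, 1).
The order is lcm(4, 2, 2) = 4.

4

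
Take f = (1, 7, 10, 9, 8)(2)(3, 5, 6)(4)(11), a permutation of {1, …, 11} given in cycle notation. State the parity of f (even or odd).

The cycle lengths are 5, 3, 1, 1, 1.
A cycle of length ℓ contributes ℓ−1 transpositions, so f is a product of 4 + 2 = 6 transpositions — even.

even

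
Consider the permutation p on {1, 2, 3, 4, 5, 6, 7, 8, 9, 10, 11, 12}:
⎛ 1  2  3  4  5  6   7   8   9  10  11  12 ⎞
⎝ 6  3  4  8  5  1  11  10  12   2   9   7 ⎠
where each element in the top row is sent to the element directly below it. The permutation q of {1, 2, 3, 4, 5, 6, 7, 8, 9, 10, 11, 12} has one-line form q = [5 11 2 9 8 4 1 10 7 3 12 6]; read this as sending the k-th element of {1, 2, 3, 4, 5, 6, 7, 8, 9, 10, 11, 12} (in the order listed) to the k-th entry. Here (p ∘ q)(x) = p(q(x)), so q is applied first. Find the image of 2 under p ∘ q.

9

q(2) = 11, then p(11) = 9; composing gives (p ∘ q)(2) = 9.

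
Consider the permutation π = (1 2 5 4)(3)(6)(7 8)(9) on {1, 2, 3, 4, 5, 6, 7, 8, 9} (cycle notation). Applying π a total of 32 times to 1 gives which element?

1

1 lies in the 4-cycle (1 2 5 4).
Powers repeat with period 4 on this cycle, and 32 mod 4 = 0, so π^32(1) = π^0(1).
So π^32(1) = 1.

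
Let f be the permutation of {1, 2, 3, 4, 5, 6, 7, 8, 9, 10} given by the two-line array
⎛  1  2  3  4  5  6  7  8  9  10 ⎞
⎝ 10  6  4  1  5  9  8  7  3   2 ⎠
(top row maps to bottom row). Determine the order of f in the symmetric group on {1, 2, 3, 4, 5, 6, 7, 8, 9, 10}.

14

Decomposing into disjoint cycles gives cycle lengths 7, 2, 1.
Since disjoint cycles commute, ord(f) = lcm(7, 2) = 14.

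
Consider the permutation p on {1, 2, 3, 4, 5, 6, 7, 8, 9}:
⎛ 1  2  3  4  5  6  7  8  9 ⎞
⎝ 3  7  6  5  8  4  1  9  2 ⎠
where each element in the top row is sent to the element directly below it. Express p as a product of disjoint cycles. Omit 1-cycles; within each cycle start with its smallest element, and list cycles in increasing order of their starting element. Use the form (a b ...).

(1 3 6 4 5 8 9 2 7)

Iterating p from 1 gives 1 → 3 → 6 → 4 → 5 → 8 → 9 → 2 → 7 → 1; that is the 9-cycle (1 3 6 4 5 8 9 2 7).
Continuing from each remaining unvisited element yields (1 3 6 4 5 8 9 2 7).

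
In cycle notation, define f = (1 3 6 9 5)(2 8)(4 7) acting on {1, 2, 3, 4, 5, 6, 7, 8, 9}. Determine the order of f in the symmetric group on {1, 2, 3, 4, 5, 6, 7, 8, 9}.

The disjoint cycles have lengths 5, 2, 2.
The order is lcm(5, 2, 2) = 10.

10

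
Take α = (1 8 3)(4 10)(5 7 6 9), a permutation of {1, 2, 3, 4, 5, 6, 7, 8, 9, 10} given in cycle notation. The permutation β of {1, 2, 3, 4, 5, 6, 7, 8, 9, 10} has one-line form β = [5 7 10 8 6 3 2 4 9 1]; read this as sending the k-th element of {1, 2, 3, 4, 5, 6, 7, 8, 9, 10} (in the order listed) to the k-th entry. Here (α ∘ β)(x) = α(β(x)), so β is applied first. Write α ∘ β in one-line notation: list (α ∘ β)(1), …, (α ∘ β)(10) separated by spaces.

7 6 4 3 9 1 2 10 5 8

(α ∘ β)(x) = α(β(x)). Computing each image: α(β(1)) = α(5) = 7, α(β(2)) = α(7) = 6, α(β(3)) = α(10) = 4, α(β(4)) = α(8) = 3, α(β(5)) = α(6) = 9, α(β(6)) = α(3) = 1, α(β(7)) = α(2) = 2, α(β(8)) = α(4) = 10, α(β(9)) = α(9) = 5, α(β(10)) = α(1) = 8.
Hence α ∘ β = [7 6 4 3 9 1 2 10 5 8].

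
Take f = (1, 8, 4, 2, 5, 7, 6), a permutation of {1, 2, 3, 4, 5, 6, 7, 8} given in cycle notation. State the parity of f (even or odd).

even

The cycle lengths are 7, 1.
A cycle of length ℓ contributes ℓ−1 transpositions, so f is a product of 6 transpositions — even.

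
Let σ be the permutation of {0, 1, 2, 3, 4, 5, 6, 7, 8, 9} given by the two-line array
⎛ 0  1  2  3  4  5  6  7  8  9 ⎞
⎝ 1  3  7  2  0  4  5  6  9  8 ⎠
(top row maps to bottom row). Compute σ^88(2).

2

Tracing 2 → 7 → … returns to 2 after 8 steps, so 2 lies in an 8-cycle (0, 1, 3, 2, 7, 6, 5, 4).
Since the cycle has length 8, σ^88 acts on it the same as σ^0 (88 mod 8 = 0).
So σ^88(2) = 2.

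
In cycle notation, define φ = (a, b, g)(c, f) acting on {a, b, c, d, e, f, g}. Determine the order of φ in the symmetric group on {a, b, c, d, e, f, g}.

The cycle type of φ is (3, 2, 1, 1).
Since disjoint cycles commute, ord(φ) = lcm(3, 2) = 6.

6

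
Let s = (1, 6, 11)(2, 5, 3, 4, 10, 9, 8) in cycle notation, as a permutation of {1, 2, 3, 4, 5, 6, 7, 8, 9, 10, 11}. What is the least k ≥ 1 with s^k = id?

The disjoint cycles have lengths 7, 3, 1.
The order of s is the least common multiple of its cycle lengths: lcm(7, 3) = 21.

21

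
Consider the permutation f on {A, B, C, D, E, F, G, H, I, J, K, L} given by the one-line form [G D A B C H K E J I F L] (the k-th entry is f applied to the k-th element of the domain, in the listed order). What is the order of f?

Writing f as disjoint cycles, the cycle lengths are 7, 2, 2, 1.
The order of f is the least common multiple of its cycle lengths: lcm(7, 2, 2) = 14.

14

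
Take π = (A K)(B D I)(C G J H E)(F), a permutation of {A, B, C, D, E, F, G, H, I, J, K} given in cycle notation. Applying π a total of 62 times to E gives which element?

G

E lies in the 5-cycle (C G J H E).
Powers repeat with period 5 on this cycle, and 62 mod 5 = 2, so π^62(E) = π^2(E).
Advancing 2 steps from E: E → C → G.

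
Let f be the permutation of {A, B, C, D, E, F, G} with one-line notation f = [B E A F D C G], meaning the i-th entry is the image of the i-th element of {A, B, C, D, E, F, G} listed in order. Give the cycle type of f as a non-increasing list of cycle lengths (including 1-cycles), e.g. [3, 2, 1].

The disjoint cycles are (A, B, E, D, F, C)(G), with lengths 6, 1 in non-increasing order.

[6, 1]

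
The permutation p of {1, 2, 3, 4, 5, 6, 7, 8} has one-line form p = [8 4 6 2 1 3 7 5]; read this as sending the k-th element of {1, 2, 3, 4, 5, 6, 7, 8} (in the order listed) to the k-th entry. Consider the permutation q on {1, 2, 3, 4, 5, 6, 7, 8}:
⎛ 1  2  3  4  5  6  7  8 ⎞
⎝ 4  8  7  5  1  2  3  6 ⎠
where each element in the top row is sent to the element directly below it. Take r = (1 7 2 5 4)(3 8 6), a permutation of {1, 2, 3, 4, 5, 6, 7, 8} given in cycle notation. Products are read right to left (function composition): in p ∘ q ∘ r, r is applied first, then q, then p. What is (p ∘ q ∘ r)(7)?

5

Apply the permutations in order: r(7) = 2, then q(2) = 8, then p(8) = 5. So (p ∘ q ∘ r)(7) = 5.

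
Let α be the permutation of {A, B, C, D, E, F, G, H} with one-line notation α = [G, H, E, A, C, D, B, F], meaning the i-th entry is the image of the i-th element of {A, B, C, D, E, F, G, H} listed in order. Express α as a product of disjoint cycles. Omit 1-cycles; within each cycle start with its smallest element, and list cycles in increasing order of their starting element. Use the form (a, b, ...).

Start at A and follow images: A → G → B → H → F → D → A, giving the cycle (A, G, B, H, F, D).
Continuing from each remaining unvisited element yields (A, G, B, H, F, D)(C, E).

(A, G, B, H, F, D)(C, E)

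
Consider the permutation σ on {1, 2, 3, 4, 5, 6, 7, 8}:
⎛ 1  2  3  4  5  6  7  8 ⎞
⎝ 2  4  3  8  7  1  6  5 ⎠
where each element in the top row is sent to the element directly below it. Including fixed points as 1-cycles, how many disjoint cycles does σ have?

The cycle decomposition is (1 2 4 8 5 7 6)(3), which has 2 cycles (counting 1-cycles).

2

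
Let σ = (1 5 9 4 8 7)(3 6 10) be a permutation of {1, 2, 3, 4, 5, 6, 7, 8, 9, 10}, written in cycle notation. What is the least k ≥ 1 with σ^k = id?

6

The disjoint cycles have lengths 6, 3, 1.
Since disjoint cycles commute, ord(σ) = lcm(6, 3) = 6.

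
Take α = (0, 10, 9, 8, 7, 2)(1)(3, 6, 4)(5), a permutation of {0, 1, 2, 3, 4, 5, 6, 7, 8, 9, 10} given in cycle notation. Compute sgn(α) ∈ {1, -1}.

The cycle lengths are 6, 3, 1, 1.
A cycle of length ℓ contributes ℓ−1 transpositions, so α is a product of 5 + 2 = 7 transpositions — odd.

-1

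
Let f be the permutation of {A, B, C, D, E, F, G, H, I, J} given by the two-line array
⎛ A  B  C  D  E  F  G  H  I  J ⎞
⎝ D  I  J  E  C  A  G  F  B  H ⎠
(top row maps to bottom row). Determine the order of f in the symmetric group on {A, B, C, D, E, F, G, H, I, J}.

Writing f as disjoint cycles, the cycle lengths are 7, 2, 1.
The order is lcm(7, 2) = 14.

14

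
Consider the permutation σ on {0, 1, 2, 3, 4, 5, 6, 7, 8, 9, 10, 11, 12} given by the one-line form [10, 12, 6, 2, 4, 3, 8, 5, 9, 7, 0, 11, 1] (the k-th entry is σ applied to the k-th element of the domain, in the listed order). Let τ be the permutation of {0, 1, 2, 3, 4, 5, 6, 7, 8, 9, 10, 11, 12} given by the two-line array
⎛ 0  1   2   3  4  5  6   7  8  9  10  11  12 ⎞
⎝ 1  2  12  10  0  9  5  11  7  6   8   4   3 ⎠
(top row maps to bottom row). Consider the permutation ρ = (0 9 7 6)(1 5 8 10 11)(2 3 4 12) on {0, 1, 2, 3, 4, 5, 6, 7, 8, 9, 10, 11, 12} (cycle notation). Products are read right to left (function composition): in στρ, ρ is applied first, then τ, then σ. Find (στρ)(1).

Chase 1: ρ(1) = 5; τ(5) = 9; σ(9) = 7. Hence (στρ)(1) = 7.

7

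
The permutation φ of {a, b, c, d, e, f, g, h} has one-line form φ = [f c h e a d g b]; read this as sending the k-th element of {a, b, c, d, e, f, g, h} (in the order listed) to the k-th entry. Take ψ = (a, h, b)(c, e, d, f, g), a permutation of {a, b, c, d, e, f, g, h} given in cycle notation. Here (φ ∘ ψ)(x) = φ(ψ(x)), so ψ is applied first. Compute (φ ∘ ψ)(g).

h

(φ ∘ ψ)(g) = φ(ψ(g)). ψ(g) = c, then φ(c) = h. So (φ ∘ ψ)(g) = h.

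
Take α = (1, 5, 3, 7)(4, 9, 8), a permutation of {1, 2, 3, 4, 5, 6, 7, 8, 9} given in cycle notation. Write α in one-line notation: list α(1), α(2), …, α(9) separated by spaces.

5 2 7 9 3 6 1 4 8

Image by image: 1→5, 2→2, 3→7, 4→9, 5→3, 6→6, 7→1, 8→4, 9→8.
Listing these in domain order gives 5 2 7 9 3 6 1 4 8.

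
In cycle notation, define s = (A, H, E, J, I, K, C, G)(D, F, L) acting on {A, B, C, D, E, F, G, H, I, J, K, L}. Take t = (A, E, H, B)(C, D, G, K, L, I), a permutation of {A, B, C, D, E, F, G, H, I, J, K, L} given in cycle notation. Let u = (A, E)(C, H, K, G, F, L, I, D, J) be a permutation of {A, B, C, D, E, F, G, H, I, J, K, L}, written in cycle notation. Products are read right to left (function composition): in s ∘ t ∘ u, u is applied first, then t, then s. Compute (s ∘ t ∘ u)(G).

L

Chase G: u(G) = F; t(F) = F; s(F) = L. Hence (s ∘ t ∘ u)(G) = L.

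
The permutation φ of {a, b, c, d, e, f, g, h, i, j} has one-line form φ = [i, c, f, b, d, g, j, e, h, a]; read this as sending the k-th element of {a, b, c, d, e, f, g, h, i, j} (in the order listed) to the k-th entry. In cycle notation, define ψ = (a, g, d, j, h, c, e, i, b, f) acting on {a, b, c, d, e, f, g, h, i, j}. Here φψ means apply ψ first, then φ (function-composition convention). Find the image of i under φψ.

c

ψ(i) = b, then φ(b) = c; composing gives (φψ)(i) = c.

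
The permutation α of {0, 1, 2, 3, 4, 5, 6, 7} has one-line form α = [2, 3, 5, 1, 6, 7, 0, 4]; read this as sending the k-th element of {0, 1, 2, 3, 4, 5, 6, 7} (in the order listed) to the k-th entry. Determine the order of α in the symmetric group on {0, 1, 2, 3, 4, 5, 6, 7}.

Decomposing into disjoint cycles gives cycle lengths 6, 2.
The order of α is the least common multiple of its cycle lengths: lcm(6, 2) = 6.

6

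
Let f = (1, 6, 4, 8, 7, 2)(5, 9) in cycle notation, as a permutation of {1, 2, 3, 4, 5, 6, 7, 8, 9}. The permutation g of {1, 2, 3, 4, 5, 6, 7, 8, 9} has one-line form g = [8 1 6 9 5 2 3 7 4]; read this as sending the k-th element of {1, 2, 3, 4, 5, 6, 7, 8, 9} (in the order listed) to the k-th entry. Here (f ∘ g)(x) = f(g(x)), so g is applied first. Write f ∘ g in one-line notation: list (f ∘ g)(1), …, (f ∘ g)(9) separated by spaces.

(f ∘ g)(x) = f(g(x)). Computing each image: f(g(1)) = f(8) = 7, f(g(2)) = f(1) = 6, f(g(3)) = f(6) = 4, f(g(4)) = f(9) = 5, f(g(5)) = f(5) = 9, f(g(6)) = f(2) = 1, f(g(7)) = f(3) = 3, f(g(8)) = f(7) = 2, f(g(9)) = f(4) = 8.
Hence f ∘ g = [7 6 4 5 9 1 3 2 8].

7 6 4 5 9 1 3 2 8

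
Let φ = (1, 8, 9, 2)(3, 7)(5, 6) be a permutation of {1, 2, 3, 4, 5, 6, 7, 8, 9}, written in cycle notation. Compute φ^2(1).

9

1 lies in the 4-cycle (1, 8, 9, 2).
Stepping 2 places around the cycle: 1 → 8 → 9.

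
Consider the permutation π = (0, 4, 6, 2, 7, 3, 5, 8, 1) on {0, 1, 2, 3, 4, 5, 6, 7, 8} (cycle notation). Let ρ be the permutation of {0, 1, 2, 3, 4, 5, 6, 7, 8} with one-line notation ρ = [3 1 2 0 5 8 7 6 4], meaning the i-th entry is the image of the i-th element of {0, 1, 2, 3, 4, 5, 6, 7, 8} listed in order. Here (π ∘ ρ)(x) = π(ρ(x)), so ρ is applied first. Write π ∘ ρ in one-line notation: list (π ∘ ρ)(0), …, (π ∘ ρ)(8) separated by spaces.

5 0 7 4 8 1 3 2 6

Chase each element through ρ then π: 0 → 3 → 5; 1 → 1 → 0; 2 → 2 → 7; 3 → 0 → 4; 4 → 5 → 8; 5 → 8 → 1; 6 → 7 → 3; 7 → 6 → 2; 8 → 4 → 6.
So π ∘ ρ in one-line form is 5 0 7 4 8 1 3 2 6.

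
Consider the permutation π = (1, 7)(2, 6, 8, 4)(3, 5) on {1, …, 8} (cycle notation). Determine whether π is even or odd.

The cycle lengths are 4, 2, 2.
A cycle of length ℓ contributes ℓ−1 transpositions, so π is a product of 3 + 1 + 1 = 5 transpositions — odd.

odd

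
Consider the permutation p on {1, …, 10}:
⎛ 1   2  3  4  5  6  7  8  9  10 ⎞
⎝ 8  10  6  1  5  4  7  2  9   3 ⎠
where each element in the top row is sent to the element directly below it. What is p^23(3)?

4

Tracing 3 → 6 → … returns to 3 after 7 steps, so 3 lies in a 7-cycle (1, 8, 2, 10, 3, 6, 4).
On a 7-cycle, p^7 is the identity, so p^23 = p^2 there (23 ≡ 2 mod 7).
Advancing 2 steps from 3: 3 → 6 → 4.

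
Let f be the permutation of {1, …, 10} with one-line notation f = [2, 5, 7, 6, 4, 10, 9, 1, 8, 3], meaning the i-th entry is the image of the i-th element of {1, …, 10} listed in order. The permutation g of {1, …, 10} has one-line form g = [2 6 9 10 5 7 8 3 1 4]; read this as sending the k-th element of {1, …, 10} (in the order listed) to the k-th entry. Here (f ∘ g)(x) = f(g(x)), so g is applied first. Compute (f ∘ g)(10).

6

(f ∘ g)(10) = f(g(10)). g(10) = 4, then f(4) = 6. So (f ∘ g)(10) = 6.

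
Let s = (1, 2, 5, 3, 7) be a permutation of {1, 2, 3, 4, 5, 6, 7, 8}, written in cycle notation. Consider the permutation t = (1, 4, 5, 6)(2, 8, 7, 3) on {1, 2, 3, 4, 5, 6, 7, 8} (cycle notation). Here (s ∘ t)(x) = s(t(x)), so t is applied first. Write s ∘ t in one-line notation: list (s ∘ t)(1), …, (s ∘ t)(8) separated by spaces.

4 8 5 3 6 2 7 1

(s ∘ t)(x) = s(t(x)). Computing each image: s(t(1)) = s(4) = 4, s(t(2)) = s(8) = 8, s(t(3)) = s(2) = 5, s(t(4)) = s(5) = 3, s(t(5)) = s(6) = 6, s(t(6)) = s(1) = 2, s(t(7)) = s(3) = 7, s(t(8)) = s(7) = 1.
Hence s ∘ t = [4 8 5 3 6 2 7 1].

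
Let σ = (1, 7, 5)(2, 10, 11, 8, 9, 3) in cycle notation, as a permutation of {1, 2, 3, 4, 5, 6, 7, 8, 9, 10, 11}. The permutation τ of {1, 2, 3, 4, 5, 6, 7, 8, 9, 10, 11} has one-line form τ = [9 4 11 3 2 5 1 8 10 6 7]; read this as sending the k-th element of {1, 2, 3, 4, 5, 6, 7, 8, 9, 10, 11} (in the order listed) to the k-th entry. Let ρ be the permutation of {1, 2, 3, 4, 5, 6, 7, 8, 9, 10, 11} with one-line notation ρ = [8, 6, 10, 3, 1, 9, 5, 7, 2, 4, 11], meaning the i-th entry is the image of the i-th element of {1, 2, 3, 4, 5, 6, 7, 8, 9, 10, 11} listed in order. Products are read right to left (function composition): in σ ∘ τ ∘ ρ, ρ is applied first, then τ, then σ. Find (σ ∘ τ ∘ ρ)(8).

7

(σ ∘ τ ∘ ρ)(8) = σ(τ(ρ(8))). ρ(8) = 7, then τ(7) = 1, then σ(1) = 7, so the result is 7.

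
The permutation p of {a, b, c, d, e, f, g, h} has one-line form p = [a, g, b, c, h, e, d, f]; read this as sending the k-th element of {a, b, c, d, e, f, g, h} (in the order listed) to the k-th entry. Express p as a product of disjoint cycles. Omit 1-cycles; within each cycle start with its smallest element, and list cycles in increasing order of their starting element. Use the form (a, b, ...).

Start at b and follow images: b → g → d → c → b, giving the cycle (b, g, d, c).
Continuing from each remaining unvisited element yields (b, g, d, c)(e, h, f).

(b, g, d, c)(e, h, f)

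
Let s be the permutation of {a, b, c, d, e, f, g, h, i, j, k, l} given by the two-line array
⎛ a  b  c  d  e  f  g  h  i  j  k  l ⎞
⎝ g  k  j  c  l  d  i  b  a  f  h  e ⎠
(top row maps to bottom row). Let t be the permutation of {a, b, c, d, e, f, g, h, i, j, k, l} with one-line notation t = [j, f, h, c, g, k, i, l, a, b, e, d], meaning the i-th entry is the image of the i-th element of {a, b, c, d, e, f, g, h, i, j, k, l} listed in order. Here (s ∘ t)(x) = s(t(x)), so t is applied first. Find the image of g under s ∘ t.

(s ∘ t)(g) = s(t(g)). t(g) = i, then s(i) = a. So (s ∘ t)(g) = a.

a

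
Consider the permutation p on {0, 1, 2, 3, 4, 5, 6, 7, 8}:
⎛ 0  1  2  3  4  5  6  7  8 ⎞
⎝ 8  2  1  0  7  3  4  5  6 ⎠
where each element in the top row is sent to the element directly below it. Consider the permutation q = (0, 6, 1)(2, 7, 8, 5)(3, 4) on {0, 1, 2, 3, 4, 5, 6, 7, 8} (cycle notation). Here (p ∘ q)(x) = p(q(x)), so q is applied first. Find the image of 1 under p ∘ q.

q(1) = 0, then p(0) = 8; composing gives (p ∘ q)(1) = 8.

8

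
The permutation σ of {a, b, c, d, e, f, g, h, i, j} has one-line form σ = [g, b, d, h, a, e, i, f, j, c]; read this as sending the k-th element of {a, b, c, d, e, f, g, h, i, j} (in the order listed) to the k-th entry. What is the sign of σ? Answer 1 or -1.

In disjoint-cycle form the cycle lengths are 9, 1.
A cycle of length ℓ contributes ℓ−1 transpositions, so σ is a product of 8 transpositions — even.

1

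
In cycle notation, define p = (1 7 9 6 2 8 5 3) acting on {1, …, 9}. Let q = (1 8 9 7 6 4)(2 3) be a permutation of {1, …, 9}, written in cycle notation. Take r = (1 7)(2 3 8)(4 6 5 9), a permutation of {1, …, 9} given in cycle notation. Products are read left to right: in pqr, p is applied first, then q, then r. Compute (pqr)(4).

7

Apply the permutations in order: p(4) = 4, then q(4) = 1, then r(1) = 7. So (pqr)(4) = 7.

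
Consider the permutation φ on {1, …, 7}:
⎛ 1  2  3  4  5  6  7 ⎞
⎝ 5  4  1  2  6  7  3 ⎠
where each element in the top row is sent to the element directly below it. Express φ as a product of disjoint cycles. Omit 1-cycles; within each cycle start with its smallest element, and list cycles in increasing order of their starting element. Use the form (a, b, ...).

From 1: 1 → 5 → 6 → 7 → 3 → 1, closing the cycle (1, 5, 6, 7, 3).
Repeating from the next unused element and collecting all non-trivial cycles gives (1, 5, 6, 7, 3)(2, 4).

(1, 5, 6, 7, 3)(2, 4)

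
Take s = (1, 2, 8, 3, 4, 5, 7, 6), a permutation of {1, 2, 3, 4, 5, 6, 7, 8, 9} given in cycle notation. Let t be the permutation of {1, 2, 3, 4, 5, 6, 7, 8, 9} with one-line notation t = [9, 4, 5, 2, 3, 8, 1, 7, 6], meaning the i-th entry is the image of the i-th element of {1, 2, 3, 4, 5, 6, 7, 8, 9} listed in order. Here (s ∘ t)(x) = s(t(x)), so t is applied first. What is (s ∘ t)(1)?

9

First apply t: t(1) = 9, then s(9) = 9. Thus (s ∘ t)(1) = 9.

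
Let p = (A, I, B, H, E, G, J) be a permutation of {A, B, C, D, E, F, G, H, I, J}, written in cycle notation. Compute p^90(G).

G lies in the 7-cycle (A, I, B, H, E, G, J).
Powers repeat with period 7 on this cycle, and 90 mod 7 = 6, so p^90(G) = p^6(G).
Advancing 6 steps from G: G → J → A → I → B → H → E.

E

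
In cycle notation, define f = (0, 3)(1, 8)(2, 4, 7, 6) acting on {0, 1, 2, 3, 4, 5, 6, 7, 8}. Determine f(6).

In the cycle (2, 4, 7, 6), 6 is followed by 2, so f(6) = 2.

2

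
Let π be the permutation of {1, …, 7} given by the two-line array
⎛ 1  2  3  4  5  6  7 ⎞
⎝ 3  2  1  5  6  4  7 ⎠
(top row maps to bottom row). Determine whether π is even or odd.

odd

In disjoint-cycle form the cycle lengths are 3, 2, 1, 1.
A cycle is odd iff its length is even; π has 1 even-length cycle, so sgn(π) = (−1)^1 and π is odd.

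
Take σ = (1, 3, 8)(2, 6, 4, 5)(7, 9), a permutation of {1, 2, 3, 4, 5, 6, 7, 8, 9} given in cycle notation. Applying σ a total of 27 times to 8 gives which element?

8

8 lies in the 3-cycle (1, 3, 8).
On a 3-cycle, σ^3 is the identity, so σ^27 = σ^0 there (27 ≡ 0 mod 3).
So σ^27(8) = 8.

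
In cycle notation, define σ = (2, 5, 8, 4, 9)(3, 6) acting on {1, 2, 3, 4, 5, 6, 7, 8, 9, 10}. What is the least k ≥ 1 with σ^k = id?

10

The cycle type of σ is (5, 2, 1, 1, 1).
The order of σ is the least common multiple of its cycle lengths: lcm(5, 2) = 10.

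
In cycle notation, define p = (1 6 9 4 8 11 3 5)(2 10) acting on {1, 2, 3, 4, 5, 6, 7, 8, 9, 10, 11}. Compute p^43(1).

1 lies in the 8-cycle (1 6 9 4 8 11 3 5).
Since the cycle has length 8, p^43 acts on it the same as p^3 (43 mod 8 = 3).
Stepping 3 places around the cycle: 1 → 6 → 9 → 4.

4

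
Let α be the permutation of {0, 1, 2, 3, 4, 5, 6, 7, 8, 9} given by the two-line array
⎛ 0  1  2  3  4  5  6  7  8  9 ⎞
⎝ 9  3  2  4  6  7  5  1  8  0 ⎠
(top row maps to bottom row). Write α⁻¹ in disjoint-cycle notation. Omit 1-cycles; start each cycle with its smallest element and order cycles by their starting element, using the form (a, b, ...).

(0, 9)(1, 7, 5, 6, 4, 3)

First write α in disjoint cycles: (0, 9)(1, 3, 4, 6, 5, 7).
The inverse reverses every cycle; in canonical form, α⁻¹ = (0, 9)(1, 7, 5, 6, 4, 3).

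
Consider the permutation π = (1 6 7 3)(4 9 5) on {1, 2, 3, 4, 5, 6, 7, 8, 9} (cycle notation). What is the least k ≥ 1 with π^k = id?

The cycle type of π is (4, 3, 1, 1).
The order of π is the least common multiple of its cycle lengths: lcm(4, 3) = 12.

12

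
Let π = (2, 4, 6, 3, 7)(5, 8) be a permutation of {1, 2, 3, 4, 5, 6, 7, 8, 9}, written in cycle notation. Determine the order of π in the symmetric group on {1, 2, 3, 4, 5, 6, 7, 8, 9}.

The cycle type of π is (5, 2, 1, 1).
The order of π is the least common multiple of its cycle lengths: lcm(5, 2) = 10.

10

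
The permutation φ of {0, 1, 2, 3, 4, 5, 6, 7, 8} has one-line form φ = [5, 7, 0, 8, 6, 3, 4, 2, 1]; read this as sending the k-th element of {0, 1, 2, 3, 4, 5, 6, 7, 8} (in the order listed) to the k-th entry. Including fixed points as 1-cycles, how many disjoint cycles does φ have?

2

The cycle decomposition is (0 5 3 8 1 7 2)(4 6), which has 2 cycles (counting 1-cycles).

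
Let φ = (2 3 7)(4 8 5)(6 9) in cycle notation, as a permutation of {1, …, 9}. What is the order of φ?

6

The disjoint cycles have lengths 3, 3, 2, 1.
The order of φ is the least common multiple of its cycle lengths: lcm(3, 3, 2) = 6.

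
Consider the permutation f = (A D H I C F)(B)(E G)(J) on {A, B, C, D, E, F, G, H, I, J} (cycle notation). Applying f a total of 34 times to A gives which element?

A lies in the 6-cycle (A D H I C F).
Powers repeat with period 6 on this cycle, and 34 mod 6 = 4, so f^34(A) = f^4(A).
Advancing 4 steps from A: A → D → H → I → C.

C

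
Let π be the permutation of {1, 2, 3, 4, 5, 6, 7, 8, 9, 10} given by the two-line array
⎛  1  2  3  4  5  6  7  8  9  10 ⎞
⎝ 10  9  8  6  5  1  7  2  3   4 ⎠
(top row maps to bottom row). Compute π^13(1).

Tracing 1 → 10 → … returns to 1 after 4 steps, so 1 lies in a 4-cycle (1 10 4 6).
On a 4-cycle, π^4 is the identity, so π^13 = π^1 there (13 ≡ 1 mod 4).
Advancing 1 step from 1: 1 → 10.

10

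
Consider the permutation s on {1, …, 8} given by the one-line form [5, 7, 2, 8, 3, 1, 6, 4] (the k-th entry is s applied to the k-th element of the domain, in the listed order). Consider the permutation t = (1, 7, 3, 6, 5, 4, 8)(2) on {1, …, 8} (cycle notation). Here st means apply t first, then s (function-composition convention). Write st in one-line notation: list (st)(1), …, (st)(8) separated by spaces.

6 7 1 4 8 3 2 5

(st)(x) = s(t(x)). Computing each image: s(t(1)) = s(7) = 6, s(t(2)) = s(2) = 7, s(t(3)) = s(6) = 1, s(t(4)) = s(8) = 4, s(t(5)) = s(4) = 8, s(t(6)) = s(5) = 3, s(t(7)) = s(3) = 2, s(t(8)) = s(1) = 5.
Hence st = [6 7 1 4 8 3 2 5].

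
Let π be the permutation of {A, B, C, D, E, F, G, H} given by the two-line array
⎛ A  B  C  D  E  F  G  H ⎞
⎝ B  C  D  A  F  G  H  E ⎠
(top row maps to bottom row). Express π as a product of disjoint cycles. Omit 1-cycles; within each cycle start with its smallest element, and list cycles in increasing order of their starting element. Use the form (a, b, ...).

(A, B, C, D)(E, F, G, H)

Iterating π from A gives A → B → C → D → A; that is the 4-cycle (A, B, C, D).
Repeating from the next unused element and collecting all non-trivial cycles gives (A, B, C, D)(E, F, G, H).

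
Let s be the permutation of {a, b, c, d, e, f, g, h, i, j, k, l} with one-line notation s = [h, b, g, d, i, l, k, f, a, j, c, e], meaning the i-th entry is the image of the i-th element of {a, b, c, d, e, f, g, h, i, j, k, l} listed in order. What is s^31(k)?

c

Tracing k → c → … returns to k after 3 steps, so k lies in a 3-cycle (c, g, k).
Powers repeat with period 3 on this cycle, and 31 mod 3 = 1, so s^31(k) = s^1(k).
Advancing 1 step from k: k → c.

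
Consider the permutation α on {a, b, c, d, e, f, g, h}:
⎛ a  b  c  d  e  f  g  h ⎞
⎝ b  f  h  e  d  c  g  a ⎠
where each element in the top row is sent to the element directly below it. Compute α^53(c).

b

Tracing c → h → … returns to c after 5 steps, so c lies in a 5-cycle (a b f c h).
Powers repeat with period 5 on this cycle, and 53 mod 5 = 3, so α^53(c) = α^3(c).
Stepping 3 places around the cycle: c → h → a → b.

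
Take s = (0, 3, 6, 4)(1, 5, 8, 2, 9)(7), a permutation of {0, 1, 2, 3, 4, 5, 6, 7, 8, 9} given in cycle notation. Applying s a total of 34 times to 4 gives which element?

3

4 lies in the 4-cycle (0, 3, 6, 4).
Since the cycle has length 4, s^34 acts on it the same as s^2 (34 mod 4 = 2).
Advancing 2 steps from 4: 4 → 0 → 3.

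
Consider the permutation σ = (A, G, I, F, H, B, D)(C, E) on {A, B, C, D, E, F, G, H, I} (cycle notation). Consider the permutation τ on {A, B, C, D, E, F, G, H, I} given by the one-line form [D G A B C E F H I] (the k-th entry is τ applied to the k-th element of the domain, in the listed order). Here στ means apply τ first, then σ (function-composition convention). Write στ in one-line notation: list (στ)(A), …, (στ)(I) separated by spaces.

(στ)(x) = σ(τ(x)). Computing each image: σ(τ(A)) = σ(D) = A, σ(τ(B)) = σ(G) = I, σ(τ(C)) = σ(A) = G, σ(τ(D)) = σ(B) = D, σ(τ(E)) = σ(C) = E, σ(τ(F)) = σ(E) = C, σ(τ(G)) = σ(F) = H, σ(τ(H)) = σ(H) = B, σ(τ(I)) = σ(I) = F.
Hence στ = [A I G D E C H B F].

A I G D E C H B F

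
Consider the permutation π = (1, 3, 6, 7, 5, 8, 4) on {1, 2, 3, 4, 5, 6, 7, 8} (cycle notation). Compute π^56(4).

4

4 lies in the 7-cycle (1, 3, 6, 7, 5, 8, 4).
Since the cycle has length 7, π^56 acts on it the same as π^0 (56 mod 7 = 0).
So π^56(4) = 4.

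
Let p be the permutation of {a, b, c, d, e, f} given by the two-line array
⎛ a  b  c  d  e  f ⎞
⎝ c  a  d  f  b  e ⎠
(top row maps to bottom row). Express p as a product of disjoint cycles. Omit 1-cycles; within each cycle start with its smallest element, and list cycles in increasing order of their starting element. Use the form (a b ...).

From a: a → c → d → f → e → b → a, closing the cycle (a c d f e b).
Continuing from each remaining unvisited element yields (a c d f e b).

(a c d f e b)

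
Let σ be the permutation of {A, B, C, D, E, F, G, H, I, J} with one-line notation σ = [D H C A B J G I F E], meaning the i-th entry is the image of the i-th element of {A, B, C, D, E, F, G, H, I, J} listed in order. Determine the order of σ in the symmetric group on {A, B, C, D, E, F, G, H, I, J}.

6

The disjoint-cycle form of σ has cycle lengths 6, 2, 1, 1.
The order is lcm(6, 2) = 6.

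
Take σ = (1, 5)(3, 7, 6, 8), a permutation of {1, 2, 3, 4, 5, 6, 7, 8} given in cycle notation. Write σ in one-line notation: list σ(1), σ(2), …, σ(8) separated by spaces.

Image by image: 1↦5, 2↦2, 3↦7, 4↦4, 5↦1, 6↦8, 7↦6, 8↦3.
Listing these in domain order gives 5 2 7 4 1 8 6 3.

5 2 7 4 1 8 6 3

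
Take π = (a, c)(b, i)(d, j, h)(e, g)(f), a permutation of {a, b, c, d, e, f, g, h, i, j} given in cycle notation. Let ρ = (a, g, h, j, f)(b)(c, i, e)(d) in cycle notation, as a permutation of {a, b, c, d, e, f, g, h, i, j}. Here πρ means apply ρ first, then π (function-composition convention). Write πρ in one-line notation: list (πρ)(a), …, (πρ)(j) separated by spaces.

e i b j a c d h g f

(πρ)(x) = π(ρ(x)). Computing each image: π(ρ(a)) = π(g) = e, π(ρ(b)) = π(b) = i, π(ρ(c)) = π(i) = b, π(ρ(d)) = π(d) = j, π(ρ(e)) = π(c) = a, π(ρ(f)) = π(a) = c, π(ρ(g)) = π(h) = d, π(ρ(h)) = π(j) = h, π(ρ(i)) = π(e) = g, π(ρ(j)) = π(f) = f.
Hence πρ = [e i b j a c d h g f].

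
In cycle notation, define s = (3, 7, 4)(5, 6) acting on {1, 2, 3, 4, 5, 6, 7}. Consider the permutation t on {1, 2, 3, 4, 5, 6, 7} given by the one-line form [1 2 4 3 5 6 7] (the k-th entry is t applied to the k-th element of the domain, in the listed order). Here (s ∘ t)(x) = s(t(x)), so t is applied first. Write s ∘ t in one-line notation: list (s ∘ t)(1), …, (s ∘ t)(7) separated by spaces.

1 2 3 7 6 5 4

(s ∘ t)(x) = s(t(x)). Computing each image: s(t(1)) = s(1) = 1, s(t(2)) = s(2) = 2, s(t(3)) = s(4) = 3, s(t(4)) = s(3) = 7, s(t(5)) = s(5) = 6, s(t(6)) = s(6) = 5, s(t(7)) = s(7) = 4.
Hence s ∘ t = [1 2 3 7 6 5 4].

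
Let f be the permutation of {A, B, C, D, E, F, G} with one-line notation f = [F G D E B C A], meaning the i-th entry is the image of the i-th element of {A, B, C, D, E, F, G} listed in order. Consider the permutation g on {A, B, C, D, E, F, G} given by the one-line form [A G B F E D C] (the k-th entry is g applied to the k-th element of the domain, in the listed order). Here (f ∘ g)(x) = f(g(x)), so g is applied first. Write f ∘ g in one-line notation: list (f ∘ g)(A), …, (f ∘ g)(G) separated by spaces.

F A G C B E D

For each element, apply g then f: A → A → F; B → G → A; C → B → G; D → F → C; E → E → B; F → D → E; G → C → D.
So f ∘ g in one-line form is F A G C B E D.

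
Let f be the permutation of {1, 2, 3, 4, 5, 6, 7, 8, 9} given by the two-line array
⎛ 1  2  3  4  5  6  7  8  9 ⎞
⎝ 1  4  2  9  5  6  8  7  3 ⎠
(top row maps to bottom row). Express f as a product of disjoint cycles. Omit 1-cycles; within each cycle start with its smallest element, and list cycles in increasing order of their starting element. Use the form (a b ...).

(2 4 9 3)(7 8)

From 2: 2 → 4 → 9 → 3 → 2, closing the cycle (2 4 9 3).
Repeating from the next unused element and collecting all non-trivial cycles gives (2 4 9 3)(7 8).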